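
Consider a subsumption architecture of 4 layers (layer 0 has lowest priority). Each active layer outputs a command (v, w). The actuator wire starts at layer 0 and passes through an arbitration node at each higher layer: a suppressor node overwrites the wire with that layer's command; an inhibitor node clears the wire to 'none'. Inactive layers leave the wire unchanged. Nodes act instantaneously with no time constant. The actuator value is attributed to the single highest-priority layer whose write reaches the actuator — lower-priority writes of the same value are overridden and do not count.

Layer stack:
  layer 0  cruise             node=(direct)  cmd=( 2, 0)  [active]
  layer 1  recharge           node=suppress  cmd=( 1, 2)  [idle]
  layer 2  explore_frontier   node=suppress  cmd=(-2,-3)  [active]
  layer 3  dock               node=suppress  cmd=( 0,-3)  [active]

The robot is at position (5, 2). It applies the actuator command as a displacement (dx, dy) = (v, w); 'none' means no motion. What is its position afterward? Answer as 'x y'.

layer 0 (cruise) active — direct: (2, 0)
layer 1 (recharge) idle — unchanged: (2, 0)
layer 2 (explore_frontier) active — suppresses: (-2, -3)
layer 3 (dock) active — suppresses: (0, -3)
→ actuator (0, -3)
position: (5, 2) + (0, -3) = (5, -1)

5 -1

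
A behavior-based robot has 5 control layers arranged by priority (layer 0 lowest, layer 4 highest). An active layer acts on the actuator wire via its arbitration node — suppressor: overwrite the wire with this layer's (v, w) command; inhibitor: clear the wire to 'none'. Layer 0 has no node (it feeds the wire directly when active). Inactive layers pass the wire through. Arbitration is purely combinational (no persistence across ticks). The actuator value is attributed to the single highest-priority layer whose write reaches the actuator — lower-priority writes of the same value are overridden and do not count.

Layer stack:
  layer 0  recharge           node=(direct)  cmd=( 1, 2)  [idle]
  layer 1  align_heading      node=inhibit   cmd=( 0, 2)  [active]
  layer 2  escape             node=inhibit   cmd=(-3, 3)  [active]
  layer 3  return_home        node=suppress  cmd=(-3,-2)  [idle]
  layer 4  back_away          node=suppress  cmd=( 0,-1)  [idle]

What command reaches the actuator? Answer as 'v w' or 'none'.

none

layer 0 (recharge) idle — none
layer 1 (align_heading) active — inhibits: none
layer 2 (escape) active — inhibits: none
layer 3 (return_home) idle — unchanged: none
layer 4 (back_away) idle — unchanged: none
→ actuator none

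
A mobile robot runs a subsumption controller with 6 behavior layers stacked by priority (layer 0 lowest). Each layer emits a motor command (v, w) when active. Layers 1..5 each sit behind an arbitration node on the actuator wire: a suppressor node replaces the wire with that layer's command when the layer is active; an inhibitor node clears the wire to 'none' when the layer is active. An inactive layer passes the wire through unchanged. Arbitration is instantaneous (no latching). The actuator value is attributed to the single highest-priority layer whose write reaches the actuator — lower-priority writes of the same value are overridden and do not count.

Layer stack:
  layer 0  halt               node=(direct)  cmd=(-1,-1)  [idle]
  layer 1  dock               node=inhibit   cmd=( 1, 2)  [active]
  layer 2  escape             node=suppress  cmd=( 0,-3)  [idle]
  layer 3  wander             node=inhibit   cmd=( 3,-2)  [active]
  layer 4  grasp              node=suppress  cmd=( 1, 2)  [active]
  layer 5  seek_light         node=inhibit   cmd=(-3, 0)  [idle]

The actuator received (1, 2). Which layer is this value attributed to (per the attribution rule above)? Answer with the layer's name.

L0 halt: idle → wire = none
L1 dock: active, inhibitor → wire = none
L2 escape: idle → wire stays none
L3 wander: active, inhibitor → wire = none
L4 grasp: active, suppressor → wire = (1, 2)
L5 seek_light: idle → wire stays (1, 2)
actuator = (1, 2)
last writer: layer 4 = grasp

grasp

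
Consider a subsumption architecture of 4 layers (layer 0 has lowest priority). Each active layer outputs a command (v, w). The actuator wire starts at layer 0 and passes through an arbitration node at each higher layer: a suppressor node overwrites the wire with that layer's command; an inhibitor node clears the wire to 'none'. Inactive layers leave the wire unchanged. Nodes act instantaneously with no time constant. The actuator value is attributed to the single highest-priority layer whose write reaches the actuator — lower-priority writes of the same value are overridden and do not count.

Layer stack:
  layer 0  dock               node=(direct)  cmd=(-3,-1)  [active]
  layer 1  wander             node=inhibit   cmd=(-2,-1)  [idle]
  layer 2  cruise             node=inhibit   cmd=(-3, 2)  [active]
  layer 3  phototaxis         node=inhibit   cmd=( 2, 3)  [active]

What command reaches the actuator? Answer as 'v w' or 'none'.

L0 dock: active, feeds wire = (-3, -1)
L1 wander: idle → wire stays (-3, -1)
L2 cruise: active, inhibitor → wire = none
L3 phototaxis: active, inhibitor → wire = none
actuator = none

none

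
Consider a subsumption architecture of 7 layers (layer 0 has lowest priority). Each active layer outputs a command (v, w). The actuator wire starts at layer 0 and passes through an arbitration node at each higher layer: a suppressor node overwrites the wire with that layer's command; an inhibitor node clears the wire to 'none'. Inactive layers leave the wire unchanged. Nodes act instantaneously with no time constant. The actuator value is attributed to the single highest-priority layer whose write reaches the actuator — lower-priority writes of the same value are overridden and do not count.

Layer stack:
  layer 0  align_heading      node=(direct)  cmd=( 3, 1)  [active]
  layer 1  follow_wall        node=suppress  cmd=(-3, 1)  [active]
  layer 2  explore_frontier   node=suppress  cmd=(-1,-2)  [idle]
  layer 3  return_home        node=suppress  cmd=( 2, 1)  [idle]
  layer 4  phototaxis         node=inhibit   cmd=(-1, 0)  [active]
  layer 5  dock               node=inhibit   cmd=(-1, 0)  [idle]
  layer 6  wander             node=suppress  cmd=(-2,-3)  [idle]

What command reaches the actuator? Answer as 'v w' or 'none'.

layer 0 (align_heading) active — direct: (3, 1)
layer 1 (follow_wall) active — suppresses: (-3, 1)
layer 2 (explore_frontier) idle — unchanged: (-3, 1)
layer 3 (return_home) idle — unchanged: (-3, 1)
layer 4 (phototaxis) active — inhibits: none
layer 5 (dock) idle — unchanged: none
layer 6 (wander) idle — unchanged: none
→ actuator none

none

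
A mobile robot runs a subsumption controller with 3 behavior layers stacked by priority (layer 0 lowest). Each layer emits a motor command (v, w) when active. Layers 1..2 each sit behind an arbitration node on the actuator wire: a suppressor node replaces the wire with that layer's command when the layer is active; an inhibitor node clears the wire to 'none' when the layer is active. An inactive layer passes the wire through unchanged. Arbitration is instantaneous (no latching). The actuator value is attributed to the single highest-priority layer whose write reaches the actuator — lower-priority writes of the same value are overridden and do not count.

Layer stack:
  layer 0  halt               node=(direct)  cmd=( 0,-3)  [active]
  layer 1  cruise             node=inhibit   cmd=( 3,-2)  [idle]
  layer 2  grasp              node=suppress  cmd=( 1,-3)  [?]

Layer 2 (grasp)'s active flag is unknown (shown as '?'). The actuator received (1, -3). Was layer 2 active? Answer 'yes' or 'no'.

If layer 2 is active=yes:
  actuator would be (1, -3)
If layer 2 is active=no:
  actuator would be (0, -3)
Observed (1, -3), so layer 2 was active.

yes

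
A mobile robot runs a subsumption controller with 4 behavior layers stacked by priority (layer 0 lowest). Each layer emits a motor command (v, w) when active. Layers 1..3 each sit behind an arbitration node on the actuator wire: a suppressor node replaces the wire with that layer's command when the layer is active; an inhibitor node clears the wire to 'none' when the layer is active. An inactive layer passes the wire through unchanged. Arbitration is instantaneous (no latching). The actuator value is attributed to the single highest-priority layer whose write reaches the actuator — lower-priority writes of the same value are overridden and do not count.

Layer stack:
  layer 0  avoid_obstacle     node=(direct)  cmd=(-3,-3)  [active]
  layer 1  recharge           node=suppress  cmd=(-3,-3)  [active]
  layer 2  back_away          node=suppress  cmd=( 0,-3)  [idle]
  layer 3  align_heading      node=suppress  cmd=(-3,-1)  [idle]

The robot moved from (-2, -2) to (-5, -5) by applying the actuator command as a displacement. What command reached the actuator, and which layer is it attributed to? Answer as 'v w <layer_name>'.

displacement = (-5, -5) − (-2, -2) = (-3, -3)
L0 avoid_obstacle: active, feeds wire = (-3, -3)
L1 recharge: active, suppressor → wire = (-3, -3)
L2 back_away: idle → wire stays (-3, -3)
L3 align_heading: idle → wire stays (-3, -3)
actuator = (-3, -3) — from layer 1 (recharge)

-3 -3 recharge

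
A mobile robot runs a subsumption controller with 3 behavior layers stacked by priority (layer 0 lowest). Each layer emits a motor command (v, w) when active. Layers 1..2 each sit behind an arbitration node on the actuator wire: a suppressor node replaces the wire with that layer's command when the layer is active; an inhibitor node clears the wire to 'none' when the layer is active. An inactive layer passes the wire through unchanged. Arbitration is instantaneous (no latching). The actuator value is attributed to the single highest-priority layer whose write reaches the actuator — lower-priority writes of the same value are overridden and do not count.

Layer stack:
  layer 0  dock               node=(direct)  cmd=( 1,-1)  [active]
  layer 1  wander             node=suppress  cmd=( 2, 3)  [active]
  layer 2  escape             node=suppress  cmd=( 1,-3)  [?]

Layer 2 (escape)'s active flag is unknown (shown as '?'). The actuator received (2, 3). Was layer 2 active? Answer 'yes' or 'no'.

no

If layer 2 is active=yes:
  actuator would be (1, -3)
If layer 2 is active=no:
  actuator would be (2, 3)
Observed (2, 3), so layer 2 was idle.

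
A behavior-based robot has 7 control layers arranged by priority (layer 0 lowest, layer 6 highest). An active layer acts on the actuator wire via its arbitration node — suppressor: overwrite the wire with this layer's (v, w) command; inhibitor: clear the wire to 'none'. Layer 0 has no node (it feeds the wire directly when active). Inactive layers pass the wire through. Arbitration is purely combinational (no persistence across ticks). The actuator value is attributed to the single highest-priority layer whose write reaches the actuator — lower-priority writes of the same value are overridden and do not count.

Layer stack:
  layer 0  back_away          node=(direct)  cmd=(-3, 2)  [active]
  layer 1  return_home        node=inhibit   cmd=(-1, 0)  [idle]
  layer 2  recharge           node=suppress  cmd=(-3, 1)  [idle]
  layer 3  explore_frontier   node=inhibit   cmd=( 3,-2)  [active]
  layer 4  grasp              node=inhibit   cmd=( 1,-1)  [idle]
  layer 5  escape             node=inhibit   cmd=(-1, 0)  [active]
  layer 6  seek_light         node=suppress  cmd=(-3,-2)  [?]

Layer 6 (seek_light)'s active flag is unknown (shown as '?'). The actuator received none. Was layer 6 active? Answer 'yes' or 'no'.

If layer 6 is active=yes:
  actuator would be (-3, -2)
If layer 6 is active=no:
  actuator would be none
Observed none, so layer 6 was idle.

no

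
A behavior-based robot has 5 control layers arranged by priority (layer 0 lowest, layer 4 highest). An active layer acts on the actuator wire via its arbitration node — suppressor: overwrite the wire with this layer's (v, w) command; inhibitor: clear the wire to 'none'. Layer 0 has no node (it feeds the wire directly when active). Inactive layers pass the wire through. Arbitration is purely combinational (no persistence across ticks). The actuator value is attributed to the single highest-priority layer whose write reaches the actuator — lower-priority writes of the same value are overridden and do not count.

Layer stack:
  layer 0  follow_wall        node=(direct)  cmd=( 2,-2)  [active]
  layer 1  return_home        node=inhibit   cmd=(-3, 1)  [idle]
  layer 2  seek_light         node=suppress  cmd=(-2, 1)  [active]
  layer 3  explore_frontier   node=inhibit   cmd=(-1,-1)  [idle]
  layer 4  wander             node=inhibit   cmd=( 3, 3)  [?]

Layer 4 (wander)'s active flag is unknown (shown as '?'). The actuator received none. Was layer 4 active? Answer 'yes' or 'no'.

If layer 4 is active=yes:
  actuator would be none
If layer 4 is active=no:
  actuator would be (-2, 1)
Observed none, so layer 4 was active.

yes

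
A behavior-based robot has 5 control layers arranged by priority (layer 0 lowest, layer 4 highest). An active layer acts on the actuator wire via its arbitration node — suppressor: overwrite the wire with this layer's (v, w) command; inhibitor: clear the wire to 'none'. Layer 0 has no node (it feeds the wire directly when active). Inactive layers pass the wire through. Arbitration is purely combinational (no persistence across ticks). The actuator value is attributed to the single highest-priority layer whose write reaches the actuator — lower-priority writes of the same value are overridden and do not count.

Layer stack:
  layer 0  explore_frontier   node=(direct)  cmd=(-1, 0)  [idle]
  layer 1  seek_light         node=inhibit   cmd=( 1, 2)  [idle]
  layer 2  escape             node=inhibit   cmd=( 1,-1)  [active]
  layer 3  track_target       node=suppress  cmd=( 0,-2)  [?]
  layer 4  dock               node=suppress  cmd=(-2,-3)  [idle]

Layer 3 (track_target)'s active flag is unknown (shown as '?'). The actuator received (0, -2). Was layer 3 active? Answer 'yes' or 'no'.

If layer 3 is active=yes:
  actuator would be (0, -2)
If layer 3 is active=no:
  actuator would be none
Observed (0, -2), so layer 3 was active.

yes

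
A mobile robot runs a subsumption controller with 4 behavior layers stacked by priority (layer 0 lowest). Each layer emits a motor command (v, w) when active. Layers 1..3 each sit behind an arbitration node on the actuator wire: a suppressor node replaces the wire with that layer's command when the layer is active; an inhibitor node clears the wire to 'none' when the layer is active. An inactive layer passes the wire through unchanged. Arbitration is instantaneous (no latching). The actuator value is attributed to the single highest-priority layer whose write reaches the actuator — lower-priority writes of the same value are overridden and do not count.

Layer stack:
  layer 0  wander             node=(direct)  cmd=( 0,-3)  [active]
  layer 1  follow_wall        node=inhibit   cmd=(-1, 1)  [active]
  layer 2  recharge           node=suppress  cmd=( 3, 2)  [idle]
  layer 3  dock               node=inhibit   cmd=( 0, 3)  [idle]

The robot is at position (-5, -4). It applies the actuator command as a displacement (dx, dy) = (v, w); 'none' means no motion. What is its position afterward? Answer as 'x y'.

[0] wander on; wire := (0, -3)
[1] follow_wall on (inhibit); wire := none
[2] recharge off; pass none
[3] dock off; pass none
output none
position: (-5, -4) + none = (-5, -4)

-5 -4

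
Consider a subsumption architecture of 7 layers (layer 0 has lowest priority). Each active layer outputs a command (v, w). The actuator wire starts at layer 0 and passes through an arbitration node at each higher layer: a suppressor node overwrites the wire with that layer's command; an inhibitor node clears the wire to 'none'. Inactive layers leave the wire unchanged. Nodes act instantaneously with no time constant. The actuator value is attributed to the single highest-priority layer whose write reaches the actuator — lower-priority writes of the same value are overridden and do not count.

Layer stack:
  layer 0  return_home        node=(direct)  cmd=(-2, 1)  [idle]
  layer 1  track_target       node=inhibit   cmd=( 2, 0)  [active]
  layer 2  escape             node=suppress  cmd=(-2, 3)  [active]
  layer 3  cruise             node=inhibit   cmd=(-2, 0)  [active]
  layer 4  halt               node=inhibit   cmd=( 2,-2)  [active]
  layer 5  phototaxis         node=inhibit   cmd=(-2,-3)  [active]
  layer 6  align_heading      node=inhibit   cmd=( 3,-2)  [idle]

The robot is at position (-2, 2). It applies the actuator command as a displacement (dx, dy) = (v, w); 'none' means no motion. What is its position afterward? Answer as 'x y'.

[0] return_home off; wire := none
[1] track_target on (inhibit); wire := none
[2] escape on (suppress); wire := (-2, 3)
[3] cruise on (inhibit); wire := none
[4] halt on (inhibit); wire := none
[5] phototaxis on (inhibit); wire := none
[6] align_heading off; pass none
output none
position: (-2, 2) + none = (-2, 2)

-2 2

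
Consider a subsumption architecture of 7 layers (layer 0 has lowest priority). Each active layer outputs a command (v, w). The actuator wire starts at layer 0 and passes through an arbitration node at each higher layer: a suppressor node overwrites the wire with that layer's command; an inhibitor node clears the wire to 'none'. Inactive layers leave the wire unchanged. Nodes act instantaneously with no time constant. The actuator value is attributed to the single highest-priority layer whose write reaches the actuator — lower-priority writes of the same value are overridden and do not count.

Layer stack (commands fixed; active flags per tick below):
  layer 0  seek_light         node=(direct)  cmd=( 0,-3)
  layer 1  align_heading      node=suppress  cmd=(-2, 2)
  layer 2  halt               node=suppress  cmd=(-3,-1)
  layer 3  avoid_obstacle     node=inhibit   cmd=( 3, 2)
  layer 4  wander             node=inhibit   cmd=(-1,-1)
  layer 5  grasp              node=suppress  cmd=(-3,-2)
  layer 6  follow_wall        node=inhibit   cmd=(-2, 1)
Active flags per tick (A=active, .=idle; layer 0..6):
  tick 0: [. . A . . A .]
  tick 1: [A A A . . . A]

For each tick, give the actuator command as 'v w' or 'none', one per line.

-3 -2
none

tick 0:
  layer 0 (seek_light) idle — none
  layer 1 (align_heading) idle — unchanged: none
  layer 2 (halt) active — suppresses: (-3, -1)
  layer 3 (avoid_obstacle) idle — unchanged: (-3, -1)
  layer 4 (wander) idle — unchanged: (-3, -1)
  layer 5 (grasp) active — suppresses: (-3, -2)
  layer 6 (follow_wall) idle — unchanged: (-3, -2)
  → actuator (-3, -2)
tick 1:
  layer 0 (seek_light) active — direct: (0, -3)
  layer 1 (align_heading) active — suppresses: (-2, 2)
  layer 2 (halt) active — suppresses: (-3, -1)
  layer 3 (avoid_obstacle) idle — unchanged: (-3, -1)
  layer 4 (wander) idle — unchanged: (-3, -1)
  layer 5 (grasp) idle — unchanged: (-3, -1)
  layer 6 (follow_wall) active — inhibits: none
  → actuator none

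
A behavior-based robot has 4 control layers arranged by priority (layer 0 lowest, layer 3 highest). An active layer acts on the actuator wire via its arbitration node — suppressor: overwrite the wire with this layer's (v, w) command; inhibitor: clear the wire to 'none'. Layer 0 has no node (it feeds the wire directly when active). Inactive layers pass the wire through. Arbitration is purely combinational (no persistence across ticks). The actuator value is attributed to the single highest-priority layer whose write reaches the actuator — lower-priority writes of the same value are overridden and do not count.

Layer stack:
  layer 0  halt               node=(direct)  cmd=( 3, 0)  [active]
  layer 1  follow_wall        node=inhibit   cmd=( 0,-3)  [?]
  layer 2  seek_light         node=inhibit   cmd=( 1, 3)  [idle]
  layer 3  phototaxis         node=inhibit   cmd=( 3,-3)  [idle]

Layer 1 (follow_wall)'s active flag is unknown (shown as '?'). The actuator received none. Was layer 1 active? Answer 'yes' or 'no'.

yes

If layer 1 is active=yes:
  actuator would be none
If layer 1 is active=no:
  actuator would be (3, 0)
Observed none, so layer 1 was active.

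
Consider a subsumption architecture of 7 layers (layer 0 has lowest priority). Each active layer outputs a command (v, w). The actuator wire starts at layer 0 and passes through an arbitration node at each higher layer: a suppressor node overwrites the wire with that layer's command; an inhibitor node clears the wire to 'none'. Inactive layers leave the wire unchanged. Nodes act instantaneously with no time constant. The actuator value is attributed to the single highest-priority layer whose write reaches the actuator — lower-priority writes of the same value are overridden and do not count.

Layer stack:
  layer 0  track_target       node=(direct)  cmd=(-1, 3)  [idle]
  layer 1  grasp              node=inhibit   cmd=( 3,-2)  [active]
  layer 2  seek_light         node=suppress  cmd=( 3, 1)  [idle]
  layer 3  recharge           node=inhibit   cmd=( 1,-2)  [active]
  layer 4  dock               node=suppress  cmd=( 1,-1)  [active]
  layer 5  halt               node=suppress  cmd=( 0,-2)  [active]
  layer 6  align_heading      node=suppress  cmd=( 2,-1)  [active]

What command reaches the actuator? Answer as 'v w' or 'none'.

layer 0 (track_target) idle — none
layer 1 (grasp) active — inhibits: none
layer 2 (seek_light) idle — unchanged: none
layer 3 (recharge) active — inhibits: none
layer 4 (dock) active — suppresses: (1, -1)
layer 5 (halt) active — suppresses: (0, -2)
layer 6 (align_heading) active — suppresses: (2, -1)
→ actuator (2, -1)

2 -1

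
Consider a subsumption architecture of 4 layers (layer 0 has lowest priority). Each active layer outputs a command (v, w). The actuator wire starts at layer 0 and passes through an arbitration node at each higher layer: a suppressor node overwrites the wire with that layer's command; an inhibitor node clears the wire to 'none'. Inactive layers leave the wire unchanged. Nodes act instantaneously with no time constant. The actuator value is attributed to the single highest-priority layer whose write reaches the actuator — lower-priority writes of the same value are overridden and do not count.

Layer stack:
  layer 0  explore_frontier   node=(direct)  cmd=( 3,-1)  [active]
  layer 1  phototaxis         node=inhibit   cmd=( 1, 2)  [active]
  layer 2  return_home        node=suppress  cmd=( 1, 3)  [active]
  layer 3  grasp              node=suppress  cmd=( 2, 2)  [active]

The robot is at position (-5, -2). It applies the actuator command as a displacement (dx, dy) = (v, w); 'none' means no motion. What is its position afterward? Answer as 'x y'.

L0 explore_frontier: active, feeds wire = (3, -1)
L1 phototaxis: active, inhibitor → wire = none
L2 return_home: active, suppressor → wire = (1, 3)
L3 grasp: active, suppressor → wire = (2, 2)
actuator = (2, 2)
position: (-5, -2) + (2, 2) = (-3, 0)

-3 0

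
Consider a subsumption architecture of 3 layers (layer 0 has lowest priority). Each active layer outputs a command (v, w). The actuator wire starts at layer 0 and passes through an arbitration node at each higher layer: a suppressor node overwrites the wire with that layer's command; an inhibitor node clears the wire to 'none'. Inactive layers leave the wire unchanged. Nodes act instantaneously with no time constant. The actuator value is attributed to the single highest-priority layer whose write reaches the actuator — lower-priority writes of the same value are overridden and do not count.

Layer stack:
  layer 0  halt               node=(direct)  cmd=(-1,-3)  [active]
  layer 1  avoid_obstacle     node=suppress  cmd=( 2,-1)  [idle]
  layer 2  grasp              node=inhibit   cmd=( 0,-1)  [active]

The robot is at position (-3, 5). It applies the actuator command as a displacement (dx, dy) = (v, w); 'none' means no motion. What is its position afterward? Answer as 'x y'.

L0 halt: active, feeds wire = (-1, -3)
L1 avoid_obstacle: idle → wire stays (-1, -3)
L2 grasp: active, inhibitor → wire = none
actuator = none
position: (-3, 5) + none = (-3, 5)

-3 5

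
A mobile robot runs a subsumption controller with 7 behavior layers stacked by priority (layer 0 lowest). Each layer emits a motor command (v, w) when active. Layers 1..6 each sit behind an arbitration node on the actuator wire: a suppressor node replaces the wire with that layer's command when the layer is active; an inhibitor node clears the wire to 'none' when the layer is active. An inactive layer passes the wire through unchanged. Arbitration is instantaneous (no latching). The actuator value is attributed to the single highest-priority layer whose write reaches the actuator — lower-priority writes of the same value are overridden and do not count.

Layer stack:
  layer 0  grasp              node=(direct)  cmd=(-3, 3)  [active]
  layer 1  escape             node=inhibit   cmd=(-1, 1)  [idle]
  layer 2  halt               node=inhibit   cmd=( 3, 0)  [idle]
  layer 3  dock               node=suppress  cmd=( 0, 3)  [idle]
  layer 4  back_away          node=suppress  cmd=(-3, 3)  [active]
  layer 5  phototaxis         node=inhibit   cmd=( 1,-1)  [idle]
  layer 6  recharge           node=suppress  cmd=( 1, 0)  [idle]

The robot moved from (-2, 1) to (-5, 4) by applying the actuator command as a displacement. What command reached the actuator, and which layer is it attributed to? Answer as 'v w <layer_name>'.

displacement = (-5, 4) − (-2, 1) = (-3, 3)
L0 grasp: active, feeds wire = (-3, 3)
L1 escape: idle → wire stays (-3, 3)
L2 halt: idle → wire stays (-3, 3)
L3 dock: idle → wire stays (-3, 3)
L4 back_away: active, suppressor → wire = (-3, 3)
L5 phototaxis: idle → wire stays (-3, 3)
L6 recharge: idle → wire stays (-3, 3)
actuator = (-3, 3) — from layer 4 (back_away)

-3 3 back_away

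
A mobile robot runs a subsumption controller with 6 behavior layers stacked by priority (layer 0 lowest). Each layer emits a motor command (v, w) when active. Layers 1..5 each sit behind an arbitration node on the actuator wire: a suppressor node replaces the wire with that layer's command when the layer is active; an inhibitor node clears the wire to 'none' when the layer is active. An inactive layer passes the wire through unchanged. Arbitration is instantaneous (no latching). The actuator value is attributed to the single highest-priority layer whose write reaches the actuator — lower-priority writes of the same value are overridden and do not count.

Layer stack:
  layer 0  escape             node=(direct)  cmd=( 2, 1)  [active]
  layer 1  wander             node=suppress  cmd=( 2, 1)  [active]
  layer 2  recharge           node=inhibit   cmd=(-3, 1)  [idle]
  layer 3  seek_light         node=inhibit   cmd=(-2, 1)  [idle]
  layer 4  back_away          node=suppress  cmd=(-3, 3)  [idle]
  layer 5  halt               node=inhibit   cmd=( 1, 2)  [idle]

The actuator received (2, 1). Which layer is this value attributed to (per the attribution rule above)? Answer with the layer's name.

wander

layer 0 (escape) active — direct: (2, 1)
layer 1 (wander) active — suppresses: (2, 1)
layer 2 (recharge) idle — unchanged: (2, 1)
layer 3 (seek_light) idle — unchanged: (2, 1)
layer 4 (back_away) idle — unchanged: (2, 1)
layer 5 (halt) idle — unchanged: (2, 1)
→ actuator (2, 1)
last writer: layer 1 = wander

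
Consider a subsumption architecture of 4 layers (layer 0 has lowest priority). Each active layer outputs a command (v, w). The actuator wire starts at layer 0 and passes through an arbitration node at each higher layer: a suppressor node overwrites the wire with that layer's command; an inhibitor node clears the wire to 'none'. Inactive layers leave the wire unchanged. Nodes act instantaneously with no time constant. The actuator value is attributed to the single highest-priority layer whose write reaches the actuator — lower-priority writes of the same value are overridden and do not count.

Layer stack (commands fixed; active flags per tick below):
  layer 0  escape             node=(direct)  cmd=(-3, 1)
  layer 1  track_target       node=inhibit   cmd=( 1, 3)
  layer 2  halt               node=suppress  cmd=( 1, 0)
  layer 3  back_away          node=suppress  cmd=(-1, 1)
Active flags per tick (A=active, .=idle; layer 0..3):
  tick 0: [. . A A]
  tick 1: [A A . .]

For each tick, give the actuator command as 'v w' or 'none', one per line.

-1 1
none

tick 0:
  [0] escape off; wire := none
  [1] track_target off; pass none
  [2] halt on (suppress); wire := (1, 0)
  [3] back_away on (suppress); wire := (-1, 1)
  output (-1, 1)
tick 1:
  [0] escape on; wire := (-3, 1)
  [1] track_target on (inhibit); wire := none
  [2] halt off; pass none
  [3] back_away off; pass none
  output none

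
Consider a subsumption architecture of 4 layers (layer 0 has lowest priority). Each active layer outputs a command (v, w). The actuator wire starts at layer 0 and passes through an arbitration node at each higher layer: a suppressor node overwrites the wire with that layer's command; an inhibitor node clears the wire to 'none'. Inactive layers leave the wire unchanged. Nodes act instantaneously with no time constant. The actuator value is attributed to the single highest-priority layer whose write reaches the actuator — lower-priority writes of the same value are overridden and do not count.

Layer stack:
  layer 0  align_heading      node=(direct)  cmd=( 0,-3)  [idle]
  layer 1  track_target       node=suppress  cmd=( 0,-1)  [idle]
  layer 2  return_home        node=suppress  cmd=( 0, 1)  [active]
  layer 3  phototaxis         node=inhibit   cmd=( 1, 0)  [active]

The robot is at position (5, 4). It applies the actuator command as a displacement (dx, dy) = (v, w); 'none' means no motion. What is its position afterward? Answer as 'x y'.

L0 align_heading: idle → wire = none
L1 track_target: idle → wire stays none
L2 return_home: active, suppressor → wire = (0, 1)
L3 phototaxis: active, inhibitor → wire = none
actuator = none
position: (5, 4) + none = (5, 4)

5 4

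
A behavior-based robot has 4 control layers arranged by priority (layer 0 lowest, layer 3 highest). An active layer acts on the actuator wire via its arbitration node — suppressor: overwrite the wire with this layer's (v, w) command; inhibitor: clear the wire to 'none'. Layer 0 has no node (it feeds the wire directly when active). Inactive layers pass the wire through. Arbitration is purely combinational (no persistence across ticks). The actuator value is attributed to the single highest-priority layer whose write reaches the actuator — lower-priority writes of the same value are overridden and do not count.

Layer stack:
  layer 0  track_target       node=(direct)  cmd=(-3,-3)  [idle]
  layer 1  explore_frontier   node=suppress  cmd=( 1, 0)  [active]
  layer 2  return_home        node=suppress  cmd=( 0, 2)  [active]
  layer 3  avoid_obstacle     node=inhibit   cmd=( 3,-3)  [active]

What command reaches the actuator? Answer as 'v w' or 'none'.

none

L0 track_target: idle → wire = none
L1 explore_frontier: active, suppressor → wire = (1, 0)
L2 return_home: active, suppressor → wire = (0, 2)
L3 avoid_obstacle: active, inhibitor → wire = none
actuator = none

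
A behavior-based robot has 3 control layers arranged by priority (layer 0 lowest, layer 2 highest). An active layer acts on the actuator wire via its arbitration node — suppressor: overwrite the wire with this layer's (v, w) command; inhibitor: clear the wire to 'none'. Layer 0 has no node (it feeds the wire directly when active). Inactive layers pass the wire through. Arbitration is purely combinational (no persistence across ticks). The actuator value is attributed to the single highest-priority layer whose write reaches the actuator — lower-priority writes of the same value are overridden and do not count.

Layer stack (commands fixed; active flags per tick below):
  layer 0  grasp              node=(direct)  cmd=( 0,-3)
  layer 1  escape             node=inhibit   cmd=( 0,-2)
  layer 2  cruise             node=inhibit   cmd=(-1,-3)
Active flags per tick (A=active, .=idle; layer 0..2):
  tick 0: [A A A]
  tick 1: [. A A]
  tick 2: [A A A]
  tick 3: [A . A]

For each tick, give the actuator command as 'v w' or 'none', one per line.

none
none
none
none

tick 0:
  L0 grasp: active, feeds wire = (0, -3)
  L1 escape: active, inhibitor → wire = none
  L2 cruise: active, inhibitor → wire = none
  actuator = none
tick 1:
  L0 grasp: idle → wire = none
  L1 escape: active, inhibitor → wire = none
  L2 cruise: active, inhibitor → wire = none
  actuator = none
tick 2:
  L0 grasp: active, feeds wire = (0, -3)
  L1 escape: active, inhibitor → wire = none
  L2 cruise: active, inhibitor → wire = none
  actuator = none
tick 3:
  L0 grasp: active, feeds wire = (0, -3)
  L1 escape: idle → wire stays (0, -3)
  L2 cruise: active, inhibitor → wire = none
  actuator = none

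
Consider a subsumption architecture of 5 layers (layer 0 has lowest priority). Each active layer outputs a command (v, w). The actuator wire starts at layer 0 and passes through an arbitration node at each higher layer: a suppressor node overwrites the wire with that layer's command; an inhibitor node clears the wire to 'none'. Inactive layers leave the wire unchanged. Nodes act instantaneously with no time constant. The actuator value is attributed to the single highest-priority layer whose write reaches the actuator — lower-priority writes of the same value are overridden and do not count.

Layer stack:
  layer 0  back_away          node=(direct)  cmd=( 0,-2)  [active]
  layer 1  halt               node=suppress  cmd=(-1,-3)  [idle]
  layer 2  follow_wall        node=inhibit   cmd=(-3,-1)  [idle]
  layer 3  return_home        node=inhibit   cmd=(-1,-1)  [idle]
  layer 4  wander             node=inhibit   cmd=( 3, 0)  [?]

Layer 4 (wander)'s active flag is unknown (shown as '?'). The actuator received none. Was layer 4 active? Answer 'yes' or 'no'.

If layer 4 is active=yes:
  actuator would be none
If layer 4 is active=no:
  actuator would be (0, -2)
Observed none, so layer 4 was active.

yes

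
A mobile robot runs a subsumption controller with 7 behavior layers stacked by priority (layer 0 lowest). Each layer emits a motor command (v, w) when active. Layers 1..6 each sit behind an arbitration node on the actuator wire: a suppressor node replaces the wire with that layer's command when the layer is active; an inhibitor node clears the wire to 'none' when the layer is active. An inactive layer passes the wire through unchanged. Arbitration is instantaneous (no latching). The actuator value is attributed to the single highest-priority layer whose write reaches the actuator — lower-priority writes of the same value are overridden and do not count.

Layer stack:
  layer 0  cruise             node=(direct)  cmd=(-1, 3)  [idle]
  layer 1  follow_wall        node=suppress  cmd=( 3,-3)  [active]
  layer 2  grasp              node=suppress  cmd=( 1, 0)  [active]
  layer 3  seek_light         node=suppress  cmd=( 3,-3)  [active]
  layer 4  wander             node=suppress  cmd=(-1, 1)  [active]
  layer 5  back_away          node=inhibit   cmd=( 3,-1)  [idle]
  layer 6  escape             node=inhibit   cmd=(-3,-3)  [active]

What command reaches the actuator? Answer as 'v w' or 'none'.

none

L0 cruise: idle → wire = none
L1 follow_wall: active, suppressor → wire = (3, -3)
L2 grasp: active, suppressor → wire = (1, 0)
L3 seek_light: active, suppressor → wire = (3, -3)
L4 wander: active, suppressor → wire = (-1, 1)
L5 back_away: idle → wire stays (-1, 1)
L6 escape: active, inhibitor → wire = none
actuator = none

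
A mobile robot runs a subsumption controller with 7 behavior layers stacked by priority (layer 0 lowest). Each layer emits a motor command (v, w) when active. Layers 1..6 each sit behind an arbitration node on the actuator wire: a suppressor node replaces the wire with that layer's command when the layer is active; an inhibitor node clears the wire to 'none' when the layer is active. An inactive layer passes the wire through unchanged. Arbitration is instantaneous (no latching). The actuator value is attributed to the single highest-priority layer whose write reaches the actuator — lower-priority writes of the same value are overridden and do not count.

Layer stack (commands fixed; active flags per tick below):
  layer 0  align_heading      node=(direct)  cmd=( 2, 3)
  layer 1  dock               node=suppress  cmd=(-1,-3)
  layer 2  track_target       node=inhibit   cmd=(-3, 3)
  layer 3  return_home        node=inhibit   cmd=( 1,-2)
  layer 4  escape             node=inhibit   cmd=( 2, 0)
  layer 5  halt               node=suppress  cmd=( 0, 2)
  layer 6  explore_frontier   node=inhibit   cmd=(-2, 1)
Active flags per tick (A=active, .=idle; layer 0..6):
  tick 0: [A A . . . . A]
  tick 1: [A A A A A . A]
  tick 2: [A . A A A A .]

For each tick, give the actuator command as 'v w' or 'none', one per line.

none
none
0 2

tick 0:
  L0 align_heading: active, feeds wire = (2, 3)
  L1 dock: active, suppressor → wire = (-1, -3)
  L2 track_target: idle → wire stays (-1, -3)
  L3 return_home: idle → wire stays (-1, -3)
  L4 escape: idle → wire stays (-1, -3)
  L5 halt: idle → wire stays (-1, -3)
  L6 explore_frontier: active, inhibitor → wire = none
  actuator = none
tick 1:
  L0 align_heading: active, feeds wire = (2, 3)
  L1 dock: active, suppressor → wire = (-1, -3)
  L2 track_target: active, inhibitor → wire = none
  L3 return_home: active, inhibitor → wire = none
  L4 escape: active, inhibitor → wire = none
  L5 halt: idle → wire stays none
  L6 explore_frontier: active, inhibitor → wire = none
  actuator = none
tick 2:
  L0 align_heading: active, feeds wire = (2, 3)
  L1 dock: idle → wire stays (2, 3)
  L2 track_target: active, inhibitor → wire = none
  L3 return_home: active, inhibitor → wire = none
  L4 escape: active, inhibitor → wire = none
  L5 halt: active, suppressor → wire = (0, 2)
  L6 explore_frontier: idle → wire stays (0, 2)
  actuator = (0, 2)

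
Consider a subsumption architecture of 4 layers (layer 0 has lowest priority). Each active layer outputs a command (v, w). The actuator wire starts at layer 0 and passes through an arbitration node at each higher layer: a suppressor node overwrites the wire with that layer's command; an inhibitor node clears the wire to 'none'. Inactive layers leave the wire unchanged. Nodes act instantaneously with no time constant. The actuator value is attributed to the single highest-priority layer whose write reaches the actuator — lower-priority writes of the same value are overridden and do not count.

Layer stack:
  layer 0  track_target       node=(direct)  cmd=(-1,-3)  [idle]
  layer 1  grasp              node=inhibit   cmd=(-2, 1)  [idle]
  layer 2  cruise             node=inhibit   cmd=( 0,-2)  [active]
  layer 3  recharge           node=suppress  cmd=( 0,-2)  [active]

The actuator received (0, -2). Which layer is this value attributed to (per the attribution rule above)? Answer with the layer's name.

recharge

[0] track_target off; wire := none
[1] grasp off; pass none
[2] cruise on (inhibit); wire := none
[3] recharge on (suppress); wire := (0, -2)
output (0, -2)
last writer: layer 3 = recharge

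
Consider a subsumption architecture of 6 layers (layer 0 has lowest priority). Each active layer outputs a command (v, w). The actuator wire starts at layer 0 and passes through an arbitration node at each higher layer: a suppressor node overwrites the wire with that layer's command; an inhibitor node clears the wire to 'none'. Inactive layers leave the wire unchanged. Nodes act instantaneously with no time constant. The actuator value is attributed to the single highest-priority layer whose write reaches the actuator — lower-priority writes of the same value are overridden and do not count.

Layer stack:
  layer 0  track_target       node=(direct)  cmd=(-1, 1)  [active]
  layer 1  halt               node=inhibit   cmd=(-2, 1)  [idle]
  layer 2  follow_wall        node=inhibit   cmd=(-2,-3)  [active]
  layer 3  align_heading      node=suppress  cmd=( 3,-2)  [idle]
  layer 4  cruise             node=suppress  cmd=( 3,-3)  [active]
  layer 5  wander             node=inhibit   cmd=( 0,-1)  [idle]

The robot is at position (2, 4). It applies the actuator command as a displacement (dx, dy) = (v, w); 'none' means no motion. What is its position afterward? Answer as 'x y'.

layer 0 (track_target) active — direct: (-1, 1)
layer 1 (halt) idle — unchanged: (-1, 1)
layer 2 (follow_wall) active — inhibits: none
layer 3 (align_heading) idle — unchanged: none
layer 4 (cruise) active — suppresses: (3, -3)
layer 5 (wander) idle — unchanged: (3, -3)
→ actuator (3, -3)
position: (2, 4) + (3, -3) = (5, 1)

5 1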